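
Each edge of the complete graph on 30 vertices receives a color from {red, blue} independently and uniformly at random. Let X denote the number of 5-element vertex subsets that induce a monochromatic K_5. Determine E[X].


Let X = Σ_S X_S over the C(30, 5) = 142506 subsets S of size 5, where X_S = 1 if the K_5 on S is monochromatic.
For a fixed S, the K_5 on S has C(5, 2) = 10 edges. P[all 10 edges red] = (1/2)^10, and likewise for blue, so P[monochromatic] = 2·(1/2)^10 = 2^{1 − 10} = 1/512.
Summing: E[X] = C(30, 5) · 2^{1 − 10} = 142506 · 1/512 = 71253/256.
Numerically: E[X] ≈ 278.3320.

E[X] = C(30,5)·2^(1−C(5,2)) = 71253/256 ≈ 278.3320.


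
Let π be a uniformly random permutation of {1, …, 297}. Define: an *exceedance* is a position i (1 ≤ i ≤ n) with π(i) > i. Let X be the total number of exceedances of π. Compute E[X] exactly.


Write X = Σ_{i=1}^{297} X_i, where X_i = 1_{π(i) > i}.
For each fixed i, π(i) is uniform over {1, …, 297} (marginal of a uniform permutation), so P[π(i) > i] = (n − i)/n. Summing: Σ_{i=1}^{297} (n − i)/n = (0 + 1 + … + 296)/297 = 297(297 − 1)/(2·297) = (297 − 1)/2.
Hence E[X] = Σ_{i=1}^{297} (297 − i)/297 = 148 ≈ 148.000.

E[X] = 148 = 148.000.


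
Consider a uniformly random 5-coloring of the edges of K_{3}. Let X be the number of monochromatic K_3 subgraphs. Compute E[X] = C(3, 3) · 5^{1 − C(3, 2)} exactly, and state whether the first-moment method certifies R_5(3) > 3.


E[X] = C(3, 3) · 5^{1 − 3} = 1 · 5^{−2} = 1/25.
As a reduced fraction: E[X] = 1/25 ≈ 0.040.
Is E[X] < 1? YES.
Since E[X] < 1, there exists a 5-coloring of K_{3} with no monochromatic K_3; hence R_5(3) > 3.

E[X] = 1/25 ≈ 0.040; E[X] < 1, so R_5(3) > 3.


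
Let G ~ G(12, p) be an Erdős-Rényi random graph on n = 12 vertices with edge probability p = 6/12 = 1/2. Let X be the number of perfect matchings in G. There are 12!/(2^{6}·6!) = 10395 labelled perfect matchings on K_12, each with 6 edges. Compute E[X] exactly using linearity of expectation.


K_12 has 12!/(2^{6}·6!) = 10395 labelled perfect matchings.
For each such perfect matching H, let X_H = 1 if all 6 edges of H are present in G. Then P[X_H = 1] = p^{6} = (1/2)^{6} = 1/64.
By linearity of expectation: E[X] = Σ_H E[X_H] = 10395 · p^{6} = 10395 · 1/64 = 10395/64.
Numerically: E[X] ≈ 162.4.

E[X] = 10395 · (1/2)^{6} = 10395/64 ≈ 162.4.


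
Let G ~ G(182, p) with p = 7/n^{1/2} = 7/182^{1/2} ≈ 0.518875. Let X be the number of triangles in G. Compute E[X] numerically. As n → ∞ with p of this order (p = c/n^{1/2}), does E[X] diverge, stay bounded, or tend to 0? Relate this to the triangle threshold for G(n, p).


Number of potential triangles: C(182, 3) = 988260.
Each occurs with probability p³ ≈ (0.518875)³ ≈ 1.39696987e-01.
By linearity: E[X] = C(182, 3)·p³ ≈ 988260 · 1.39696987e-01 ≈ 138056.943979.
Since α = 1/2 < 1, p = c/n^{1/2} ≫ 1/n is above the triangle threshold p ~ 1/n. Asymptotically E[X] ~ (c³/6)·n^{3(1−α)} = (7³/6)·n^{1.5} → ∞; triangles are abundant w.h.p.

E[X] ≈ 138056.943979; in regime p = Θ(1/n^{1/2}) E[X] diverges (above the triangle threshold p ~ 1/n).


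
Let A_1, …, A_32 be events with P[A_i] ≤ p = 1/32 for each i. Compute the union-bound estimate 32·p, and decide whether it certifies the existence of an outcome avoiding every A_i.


Union bound: P[∪_{i=1}^{32} A_i] ≤ Σ_i P[A_i] ≤ 32·p = 32·(1/32) = 1.
Numerically: 1 ≈ 1.000000.
Is 1 < 1? NO.
Since the bound 1 is ≥ 1, the union bound is uninformative here; it does NOT by itself certify existence.

32·p = 1 ≈ 1.000000; existence NOT certified by the union bound.


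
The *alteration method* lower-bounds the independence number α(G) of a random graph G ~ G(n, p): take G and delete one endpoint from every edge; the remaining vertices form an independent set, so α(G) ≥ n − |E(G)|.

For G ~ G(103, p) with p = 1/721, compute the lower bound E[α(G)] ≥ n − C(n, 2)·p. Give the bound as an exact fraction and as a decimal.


E[|E(G)|] = C(103, 2)·p = 5253 · (1/721) = 51/7.
E[α(G)] ≥ n − E[|E(G)|] = 103 − 51/7 = 670/7.
Numerically: ≈ 95.71429.
(This is only a lower bound; the true E[α(G)] may be larger.)

E[α(G)] ≥ 670/7 ≈ 95.71429.


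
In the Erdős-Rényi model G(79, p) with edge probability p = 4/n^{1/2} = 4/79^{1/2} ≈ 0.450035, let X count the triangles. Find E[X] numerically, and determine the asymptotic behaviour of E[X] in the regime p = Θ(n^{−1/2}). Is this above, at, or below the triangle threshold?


Number of potential triangles: C(79, 3) = 79079.
Each occurs with probability p³ ≈ (0.450035)³ ≈ 9.11463616e-02.
By linearity: E[X] = C(79, 3)·p³ ≈ 79079 · 9.11463616e-02 ≈ 7207.763128.
Since α = 1/2 < 1, p = c/n^{1/2} ≫ 1/n is above the triangle threshold p ~ 1/n. Asymptotically E[X] ~ (c³/6)·n^{3(1−α)} = (4³/6)·n^{1.5} → ∞; triangles are abundant w.h.p.

E[X] ≈ 7207.763128; in regime p = Θ(1/n^{1/2}) E[X] diverges (above the triangle threshold p ~ 1/n).


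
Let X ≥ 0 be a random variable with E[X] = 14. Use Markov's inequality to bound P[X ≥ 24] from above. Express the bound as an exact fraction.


μ = E[X] = 14, a = 24.
Markov: P[X ≥ 24] ≤ μ/a = (14)/24 = 7/12.
Numerically: ≈ 0.5833.
(Since a = 24 > μ = 14.0000, the bound 7/12 is < 1 and informative.)

P[X ≥ 24] ≤ 7/12 ≈ 0.5833.


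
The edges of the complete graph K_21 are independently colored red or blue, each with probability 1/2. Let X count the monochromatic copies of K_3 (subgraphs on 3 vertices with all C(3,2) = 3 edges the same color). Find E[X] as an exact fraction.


Let X = Σ_S X_S over the C(21, 3) = 1330 subsets S of size 3, where X_S = 1 if the K_3 on S is monochromatic.
For a fixed S, the K_3 on S has C(3, 2) = 3 edges. P[all 3 edges red] = (1/2)^3, and likewise for blue, so P[monochromatic] = 2·(1/2)^3 = 2^{1 − 3} = 1/4.
Summing: E[X] = C(21, 3) · 2^{1 − 3} = 1330 · 1/4 = 665/2.
Numerically: E[X] ≈ 332.5000.

E[X] = C(21,3)·2^(1−C(3,2)) = 665/2 ≈ 332.5000.


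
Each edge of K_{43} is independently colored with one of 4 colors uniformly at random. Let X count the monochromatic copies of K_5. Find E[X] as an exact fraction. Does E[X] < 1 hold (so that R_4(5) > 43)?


E[X] = C(43, 5) · 4^{1 − 10} = 962598 · 4^{−9} = 962598/262144.
As a reduced fraction: E[X] = 481299/131072 ≈ 3.6720200.
Is E[X] < 1? NO.
Since E[X] ≥ 1, the first-moment bound is inconclusive at n = 43; it does NOT by itself certify R_4(5) > 43.

E[X] = 481299/131072 ≈ 3.6720200; E[X] ≥ 1; first-moment method inconclusive here.


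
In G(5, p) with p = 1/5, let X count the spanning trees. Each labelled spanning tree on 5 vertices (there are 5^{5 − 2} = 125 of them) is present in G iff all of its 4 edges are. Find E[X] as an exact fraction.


K_5 has 5^{5 − 2} = 125 labelled spanning trees.
For each such spanning tree H, let X_H = 1 if all 4 edges of H are present in G. Then P[X_H = 1] = p^{4} = (1/5)^{4} = 1/625.
By linearity of expectation: E[X] = Σ_H E[X_H] = 125 · p^{4} = 125 · 1/625 = 1/5.
Numerically: E[X] ≈ 0.2.

E[X] = 125 · (1/5)^{4} = 1/5 ≈ 0.2.


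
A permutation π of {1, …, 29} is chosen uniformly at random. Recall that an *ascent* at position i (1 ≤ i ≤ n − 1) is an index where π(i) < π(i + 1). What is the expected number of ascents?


Write X = Σ X_I over i = 1, …, 28, with X_I the indicator of one ascent.
There are 28 indicators.
For each fixed i, the pair (π(i), π(i+1)) is a uniformly random ordered pair of distinct values from {1, …, 29}; by symmetry P[π(i) < π(i+1)] = 1/2.
By linearity: E[X] = 28 · (1/2) = (29 − 1) · (1/2) = 14 ≈ 14.000000.

E[X] = 14 = 14.000000.


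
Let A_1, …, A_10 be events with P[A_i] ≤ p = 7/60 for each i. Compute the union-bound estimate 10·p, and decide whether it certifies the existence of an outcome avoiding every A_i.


Union bound: P[∪_{i=1}^{10} A_i] ≤ Σ_i P[A_i] ≤ 10·p = 10·(7/60) = 7/6.
Numerically: 7/6 ≈ 1.166667.
Is 7/6 < 1? NO.
Since the bound 7/6 is ≥ 1, the union bound is uninformative here; it does NOT by itself certify existence.

10·p = 7/6 ≈ 1.166667; existence NOT certified by the union bound.


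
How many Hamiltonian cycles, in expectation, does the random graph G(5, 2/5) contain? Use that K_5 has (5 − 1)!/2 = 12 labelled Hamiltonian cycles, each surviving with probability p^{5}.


K_5 has (5 − 1)!/2 = 12 labelled Hamiltonian cycles.
For each such Hamiltonian cycle H, let X_H = 1 if all 5 edges of H are present in G. Then P[X_H = 1] = p^{5} = (2/5)^{5} = 32/3125.
By linearity of expectation: E[X] = Σ_H E[X_H] = 12 · p^{5} = 12 · 32/3125 = 384/3125.
Numerically: E[X] ≈ 0.12288.

E[X] = 12 · (2/5)^{5} = 384/3125 ≈ 0.12288.


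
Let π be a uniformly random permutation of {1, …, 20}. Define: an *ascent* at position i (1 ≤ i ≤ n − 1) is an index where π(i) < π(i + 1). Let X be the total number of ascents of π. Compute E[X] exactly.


Write X = Σ X_I over i = 1, …, 19, with X_I the indicator of one ascent.
There are 19 indicators.
For each fixed i, the pair (π(i), π(i+1)) is a uniformly random ordered pair of distinct values from {1, …, 20}; by symmetry P[π(i) < π(i+1)] = 1/2.
By linearity: E[X] = 19 · (1/2) = (20 − 1) · (1/2) = 19/2 ≈ 9.500000.

E[X] = 19/2 = 9.500000.


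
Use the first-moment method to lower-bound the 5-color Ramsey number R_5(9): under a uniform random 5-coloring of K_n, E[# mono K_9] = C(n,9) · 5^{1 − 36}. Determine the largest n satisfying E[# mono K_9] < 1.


We need C(n, 9) · 5^{1 − 36} < 1, i.e. C(n, 9) < 5^{36 − 1} = 2910383045673370361328125.
Check values of n near the boundary:
  n = 2169: C(2169, 9) = 2879753360044504243499683; 2879753360044504243499683 < 2910383045673370361328125? YES
  n = 2170: C(2170, 9) = 2891746779868845075610510; 2891746779868845075610510 < 2910383045673370361328125? YES
  n = 2171: C(2171, 9) = 2903784578674959601827205; 2903784578674959601827205 < 2910383045673370361328125? YES
  n = 2172: C(2172, 9) = 2915866900084148060642020; 2915866900084148060642020 < 2910383045673370361328125? NO
  n = 2173: C(2173, 9) = 2927993888115921319674265; 2927993888115921319674265 < 2910383045673370361328125? NO
  n = 2174: C(2174, 9) = 2940165687188920530702934; 2940165687188920530702934 < 2910383045673370361328125? NO
The largest n with C(n, 9) < 2910383045673370361328125 is n = 2171 (where E[X] = 580756915734991920365441/582076609134674072265625 ≈ 0.997733). Hence R_5(9) > 2171, i.e. R_5(9) ≥ 2172.

Largest n = 2171; hence R_5(9) > 2171.


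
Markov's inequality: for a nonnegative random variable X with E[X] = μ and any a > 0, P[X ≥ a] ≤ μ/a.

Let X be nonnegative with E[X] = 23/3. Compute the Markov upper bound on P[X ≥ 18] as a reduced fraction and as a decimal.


μ = E[X] = 23/3, a = 18.
Markov: P[X ≥ 18] ≤ μ/a = (23/3)/18 = 23/54.
Numerically: ≈ 0.426.
(Since a = 18 > μ = 7.667, the bound 23/54 is < 1 and informative.)

P[X ≥ 18] ≤ 23/54 ≈ 0.426.


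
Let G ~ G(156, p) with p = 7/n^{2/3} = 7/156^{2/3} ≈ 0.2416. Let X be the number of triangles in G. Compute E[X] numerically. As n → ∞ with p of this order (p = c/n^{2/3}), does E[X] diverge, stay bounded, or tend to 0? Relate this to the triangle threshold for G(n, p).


Number of potential triangles: C(156, 3) = 620620.
Each occurs with probability p³ ≈ (0.2416)³ ≈ 1.409435e-02.
By linearity: E[X] = C(156, 3)·p³ ≈ 620620 · 1.409435e-02 ≈ 8747.2329.
Since α = 2/3 < 1, p = c/n^{2/3} ≫ 1/n is above the triangle threshold p ~ 1/n. Asymptotically E[X] ~ (c³/6)·n^{3(1−α)} = (7³/6)·n^{1} → ∞; triangles are abundant w.h.p.

E[X] ≈ 8747.2329; in regime p = Θ(1/n^{2/3}) E[X] diverges (above the triangle threshold p ~ 1/n).


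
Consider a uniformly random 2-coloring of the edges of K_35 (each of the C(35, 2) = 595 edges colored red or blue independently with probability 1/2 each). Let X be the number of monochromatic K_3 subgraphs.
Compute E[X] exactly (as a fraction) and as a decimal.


Let X = Σ_S X_S over the C(35, 3) = 6545 subsets S of size 3, where X_S = 1 if the K_3 on S is monochromatic.
For a fixed S, the K_3 on S has C(3, 2) = 3 edges. P[all 3 edges red] = (1/2)^3, and likewise for blue, so P[monochromatic] = 2·(1/2)^3 = 2^{1 − 3} = 1/4.
By linearity: E[X] = C(35, 3) · 2^{1 − 3} = 6545 · 1/4 = 6545/4.
Numerically: E[X] ≈ 1636.2500.

E[X] = C(35,3)·2^(1−C(3,2)) = 6545/4 ≈ 1636.2500.


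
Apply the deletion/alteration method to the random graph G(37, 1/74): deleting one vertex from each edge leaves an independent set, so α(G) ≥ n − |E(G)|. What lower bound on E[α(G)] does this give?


E[|E(G)|] = C(37, 2)·p = 666 · (1/74) = 9.
E[α(G)] ≥ n − E[|E(G)|] = 37 − 9 = 28.
Numerically: ≈ 28.0000.
(This is only a lower bound; the true E[α(G)] may be larger.)

E[α(G)] ≥ 28 ≈ 28.0000.


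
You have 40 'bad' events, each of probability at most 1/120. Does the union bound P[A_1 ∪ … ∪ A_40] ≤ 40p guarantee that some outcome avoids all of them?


Union bound: P[∪_{i=1}^{40} A_i] ≤ Σ_i P[A_i] ≤ 40·p = 40·(1/120) = 1/3.
Numerically: 1/3 ≈ 0.33333.
Is 1/3 < 1? YES.
Since P[∪ A_i] ≤ 1/3 < 1, the complement has P[∩ A_i^c] ≥ 1 − 1/3 = 2/3 > 0, so some outcome avoids every A_i.

40·p = 1/3 ≈ 0.33333; existence CERTIFIED by the union bound.


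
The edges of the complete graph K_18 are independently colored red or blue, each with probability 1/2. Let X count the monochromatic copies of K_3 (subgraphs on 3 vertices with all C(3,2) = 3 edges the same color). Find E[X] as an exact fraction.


Let X = Σ_S X_S over the C(18, 3) = 816 subsets S of size 3, where X_S = 1 if the K_3 on S is monochromatic.
For a fixed S, the K_3 on S has C(3, 2) = 3 edges. P[all 3 edges red] = (1/2)^3, and likewise for blue, so P[monochromatic] = 2·(1/2)^3 = 2^{1 − 3} = 1/4.
Summing: E[X] = C(18, 3) · 2^{1 − 3} = 816 · 1/4 = 204.
Numerically: E[X] ≈ 204.00000.

E[X] = C(18,3)·2^(1−C(3,2)) = 204 ≈ 204.00000.


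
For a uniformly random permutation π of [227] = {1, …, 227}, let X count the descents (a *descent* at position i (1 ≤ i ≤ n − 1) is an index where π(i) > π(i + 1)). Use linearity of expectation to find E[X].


Write X = Σ X_I over i = 1, …, 226, with X_I the indicator of one descent.
There are 226 indicators.
For each fixed i, the pair (π(i), π(i+1)) is a uniformly random ordered pair of distinct values from {1, …, 227}; by symmetry P[π(i) > π(i+1)] = 1/2.
By linearity: E[X] = 226 · (1/2) = (227 − 1) · (1/2) = 113 ≈ 113.000.

E[X] = 113 = 113.000.


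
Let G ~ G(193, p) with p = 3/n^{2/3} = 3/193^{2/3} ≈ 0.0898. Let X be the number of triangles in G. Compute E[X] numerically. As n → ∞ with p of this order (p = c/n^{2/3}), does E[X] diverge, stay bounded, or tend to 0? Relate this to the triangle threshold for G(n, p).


Number of potential triangles: C(193, 3) = 1179616.
Each occurs with probability p³ ≈ (0.0898)³ ≈ 7.24852e-04.
By linearity: E[X] = C(193, 3)·p³ ≈ 1179616 · 7.24852e-04 ≈ 855.047.
Since α = 2/3 < 1, p = c/n^{2/3} ≫ 1/n is above the triangle threshold p ~ 1/n. Asymptotically E[X] ~ (c³/6)·n^{3(1−α)} = (3³/6)·n^{1} → ∞; triangles are abundant w.h.p.

E[X] ≈ 855.047; in regime p = Θ(1/n^{2/3}) E[X] diverges (above the triangle threshold p ~ 1/n).


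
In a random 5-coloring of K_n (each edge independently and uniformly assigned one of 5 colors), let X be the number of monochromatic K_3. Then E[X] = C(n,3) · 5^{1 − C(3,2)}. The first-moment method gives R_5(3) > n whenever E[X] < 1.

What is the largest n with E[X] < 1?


We need C(n, 3) · 5^{1 − 3} < 1, i.e. C(n, 3) < 5^{3 − 1} = 25.
Check values of n near the boundary:
  n = 3: C(3, 3) = 1; 1 < 25? YES
  n = 4: C(4, 3) = 4; 4 < 25? YES
  n = 5: C(5, 3) = 10; 10 < 25? YES
  n = 6: C(6, 3) = 20; 20 < 25? YES
  n = 7: C(7, 3) = 35; 35 < 25? NO
The largest n with C(n, 3) < 25 is n = 6 (where E[X] = 4/5 ≈ 0.80000). Hence R_5(3) > 6, i.e. R_5(3) ≥ 7.

Largest n = 6; hence R_5(3) > 6.


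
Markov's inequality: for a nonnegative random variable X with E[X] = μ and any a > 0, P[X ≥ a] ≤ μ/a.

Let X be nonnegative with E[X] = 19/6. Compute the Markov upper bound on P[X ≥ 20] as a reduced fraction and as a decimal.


μ = E[X] = 19/6, a = 20.
Markov: P[X ≥ 20] ≤ μ/a = (19/6)/20 = 19/120.
Numerically: ≈ 0.158333.
(Since a = 20 > μ = 3.166667, the bound 19/120 is < 1 and informative.)

P[X ≥ 20] ≤ 19/120 ≈ 0.158333.


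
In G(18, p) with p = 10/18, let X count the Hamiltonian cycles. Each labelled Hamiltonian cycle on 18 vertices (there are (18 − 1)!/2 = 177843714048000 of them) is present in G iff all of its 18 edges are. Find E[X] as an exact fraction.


K_18 has (18 − 1)!/2 = 177843714048000 labelled Hamiltonian cycles.
For each such Hamiltonian cycle H, let X_H = 1 if all 18 edges of H are present in G. Then P[X_H = 1] = p^{18} = (5/9)^{18} = 3814697265625/150094635296999121.
Summing the indicators: E[X] = Σ_H E[X_H] = 177843714048000 · p^{18} = 177843714048000 · 3814697265625/150094635296999121 = 930617187500000000000000/205891132094649.
Numerically: E[X] ≈ 4.52e+09.

E[X] = 177843714048000 · (5/9)^{18} = 930617187500000000000000/205891132094649 ≈ 4.52e+09.


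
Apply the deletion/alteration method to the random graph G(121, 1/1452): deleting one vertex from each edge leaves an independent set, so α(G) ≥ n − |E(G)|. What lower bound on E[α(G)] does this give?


E[|E(G)|] = C(121, 2)·p = 7260 · (1/1452) = 5.
E[α(G)] ≥ n − E[|E(G)|] = 121 − 5 = 116.
Numerically: ≈ 116.000000.
(This is only a lower bound; the true E[α(G)] may be larger.)

E[α(G)] ≥ 116 ≈ 116.000000.


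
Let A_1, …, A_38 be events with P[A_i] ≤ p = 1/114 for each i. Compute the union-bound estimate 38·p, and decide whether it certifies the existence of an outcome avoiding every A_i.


Union bound: P[∪_{i=1}^{38} A_i] ≤ Σ_i P[A_i] ≤ 38·p = 38·(1/114) = 1/3.
Numerically: 1/3 ≈ 0.333.
Is 1/3 < 1? YES.
Since P[∪ A_i] ≤ 1/3 < 1, the complement has P[∩ A_i^c] ≥ 1 − 1/3 = 2/3 > 0, so some outcome avoids every A_i.

38·p = 1/3 ≈ 0.333; existence CERTIFIED by the union bound.


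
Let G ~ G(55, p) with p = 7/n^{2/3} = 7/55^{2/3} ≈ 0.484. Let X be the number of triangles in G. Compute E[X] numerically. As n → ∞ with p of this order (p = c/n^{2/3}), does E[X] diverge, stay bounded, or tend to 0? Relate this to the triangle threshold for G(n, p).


Number of potential triangles: C(55, 3) = 26235.
Each occurs with probability p³ ≈ (0.484)³ ≈ 1.13388e-01.
By linearity: E[X] = C(55, 3)·p³ ≈ 26235 · 1.13388e-01 ≈ 2974.745.
Since α = 2/3 < 1, p = c/n^{2/3} ≫ 1/n is above the triangle threshold p ~ 1/n. Asymptotically E[X] ~ (c³/6)·n^{3(1−α)} = (7³/6)·n^{1} → ∞; triangles are abundant w.h.p.

E[X] ≈ 2974.745; in regime p = Θ(1/n^{2/3}) E[X] diverges (above the triangle threshold p ~ 1/n).


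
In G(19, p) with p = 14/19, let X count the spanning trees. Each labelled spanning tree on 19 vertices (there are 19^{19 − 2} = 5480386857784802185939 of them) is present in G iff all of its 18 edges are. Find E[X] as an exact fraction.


K_19 has 19^{19 − 2} = 5480386857784802185939 labelled spanning trees.
For each such spanning tree H, let X_H = 1 if all 18 edges of H are present in G. Then P[X_H = 1] = p^{18} = (14/19)^{18} = 426878854210636742656/104127350297911241532841.
By linearity of expectation: E[X] = Σ_H E[X_H] = 5480386857784802185939 · p^{18} = 5480386857784802185939 · 426878854210636742656/104127350297911241532841 = 426878854210636742656/19.
Numerically: E[X] ≈ 2.25e+19.

E[X] = 5480386857784802185939 · (14/19)^{18} = 426878854210636742656/19 ≈ 2.25e+19.


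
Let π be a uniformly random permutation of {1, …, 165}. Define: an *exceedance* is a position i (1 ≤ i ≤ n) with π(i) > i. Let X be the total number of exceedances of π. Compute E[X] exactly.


Write X = Σ_{i=1}^{165} X_i, where X_i = 1_{π(i) > i}.
For each fixed i, π(i) is uniform over {1, …, 165} (marginal of a uniform permutation), so P[π(i) > i] = (n − i)/n. Summing: Σ_{i=1}^{165} (n − i)/n = (0 + 1 + … + 164)/165 = 165(165 − 1)/(2·165) = (165 − 1)/2.
Hence E[X] = Σ_{i=1}^{165} (165 − i)/165 = 82 ≈ 82.000.

E[X] = 82 = 82.000.


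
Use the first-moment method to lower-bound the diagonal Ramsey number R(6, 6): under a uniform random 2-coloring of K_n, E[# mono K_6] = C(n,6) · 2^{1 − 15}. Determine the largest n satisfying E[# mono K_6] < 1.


We need C(n, 6) · 2^{1 − 15} < 1, i.e. C(n, 6) < 2^{15 − 1} = 16384.
Check values of n near the boundary:
  n = 14: C(14, 6) = 3003; 3003 < 16384? YES
  n = 15: C(15, 6) = 5005; 5005 < 16384? YES
  n = 16: C(16, 6) = 8008; 8008 < 16384? YES
  n = 17: C(17, 6) = 12376; 12376 < 16384? YES
  n = 18: C(18, 6) = 18564; 18564 < 16384? NO
  n = 19: C(19, 6) = 27132; 27132 < 16384? NO
The largest n with C(n, 6) < 16384 is n = 17 (where E[X] = 1547/2048 ≈ 0.7554). Hence R(6, 6) > 17, i.e. R(6, 6) ≥ 18.

Largest n = 17; hence R(6, 6) > 17.


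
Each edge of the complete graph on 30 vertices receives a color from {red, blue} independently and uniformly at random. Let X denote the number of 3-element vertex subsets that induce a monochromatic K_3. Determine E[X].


Let X = Σ_S X_S over the C(30, 3) = 4060 subsets S of size 3, where X_S = 1 if the K_3 on S is monochromatic.
For a fixed S, the K_3 on S has C(3, 2) = 3 edges. P[all 3 edges red] = (1/2)^3, and likewise for blue, so P[monochromatic] = 2·(1/2)^3 = 2^{1 − 3} = 1/4.
Summing: E[X] = C(30, 3) · 2^{1 − 3} = 4060 · 1/4 = 1015.
Numerically: E[X] ≈ 1015.000000.

E[X] = C(30,3)·2^(1−C(3,2)) = 1015 ≈ 1015.000000.


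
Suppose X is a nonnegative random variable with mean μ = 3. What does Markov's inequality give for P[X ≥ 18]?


μ = E[X] = 3, a = 18.
Markov: P[X ≥ 18] ≤ μ/a = (3)/18 = 1/6.
Numerically: ≈ 0.1667.
(Since a = 18 > μ = 3.0000, the bound 1/6 is < 1 and informative.)

P[X ≥ 18] ≤ 1/6 ≈ 0.1667.


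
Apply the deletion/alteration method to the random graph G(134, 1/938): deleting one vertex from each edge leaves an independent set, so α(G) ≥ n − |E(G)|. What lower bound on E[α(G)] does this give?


E[|E(G)|] = C(134, 2)·p = 8911 · (1/938) = 19/2.
E[α(G)] ≥ n − E[|E(G)|] = 134 − 19/2 = 249/2.
Numerically: ≈ 124.5000.
(This is only a lower bound; the true E[α(G)] may be larger.)

E[α(G)] ≥ 249/2 ≈ 124.5000.


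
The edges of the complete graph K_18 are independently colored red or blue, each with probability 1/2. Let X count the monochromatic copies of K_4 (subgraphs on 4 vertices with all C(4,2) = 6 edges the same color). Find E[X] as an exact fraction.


Let X = Σ_S X_S over the C(18, 4) = 3060 subsets S of size 4, where X_S = 1 if the K_4 on S is monochromatic.
For a fixed S, the K_4 on S has C(4, 2) = 6 edges. P[all 6 edges red] = (1/2)^6, and likewise for blue, so P[monochromatic] = 2·(1/2)^6 = 2^{1 − 6} = 1/32.
By linearity: E[X] = C(18, 4) · 2^{1 − 6} = 3060 · 1/32 = 765/8.
Numerically: E[X] ≈ 95.6250.

E[X] = C(18,4)·2^(1−C(4,2)) = 765/8 ≈ 95.6250.


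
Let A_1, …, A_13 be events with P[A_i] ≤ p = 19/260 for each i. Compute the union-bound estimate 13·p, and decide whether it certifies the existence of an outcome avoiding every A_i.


Union bound: P[∪_{i=1}^{13} A_i] ≤ Σ_i P[A_i] ≤ 13·p = 13·(19/260) = 19/20.
Numerically: 19/20 ≈ 0.950000.
Is 19/20 < 1? YES.
Since P[∪ A_i] ≤ 19/20 < 1, the complement has P[∩ A_i^c] ≥ 1 − 19/20 = 1/20 > 0, so some outcome avoids every A_i.

13·p = 19/20 ≈ 0.950000; existence CERTIFIED by the union bound.


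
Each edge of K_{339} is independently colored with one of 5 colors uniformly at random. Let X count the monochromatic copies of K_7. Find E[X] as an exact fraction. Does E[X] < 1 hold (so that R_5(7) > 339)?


E[X] = C(339, 7) · 5^{1 − 21} = 95915887062372 · 5^{−20} = 95915887062372/95367431640625.
As a reduced fraction: E[X] = 95915887062372/95367431640625 ≈ 1.0058.
Is E[X] < 1? NO.
Since E[X] ≥ 1, the first-moment bound is inconclusive at n = 339; it does NOT by itself certify R_5(7) > 339.

E[X] = 95915887062372/95367431640625 ≈ 1.0058; E[X] ≥ 1; first-moment method inconclusive here.


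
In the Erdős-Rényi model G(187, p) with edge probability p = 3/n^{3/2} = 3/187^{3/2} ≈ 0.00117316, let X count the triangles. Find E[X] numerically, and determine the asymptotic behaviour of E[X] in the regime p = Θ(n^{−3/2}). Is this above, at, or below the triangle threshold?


Number of potential triangles: C(187, 3) = 1072445.
Each occurs with probability p³ ≈ (0.00117316)³ ≈ 1.61464308e-09.
By linearity: E[X] = C(187, 3)·p³ ≈ 1072445 · 1.61464308e-09 ≈ 0.001732.
Since α = 3/2 > 1, p = c/n^{3/2} = o(1/n) is below the triangle threshold p ~ 1/n. Asymptotically E[X] ~ (c³/6)·n^{3(1−α)} = (3³/6)·n^{-1.5} → 0, so by Markov's inequality G has no triangles w.h.p.

E[X] ≈ 0.001732; in regime p = Θ(1/n^{3/2}) E[X] tends to 0 (below the triangle threshold p ~ 1/n).


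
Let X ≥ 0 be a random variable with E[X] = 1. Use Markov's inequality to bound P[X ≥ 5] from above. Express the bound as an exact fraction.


μ = E[X] = 1, a = 5.
Markov: P[X ≥ 5] ≤ μ/a = (1)/5 = 1/5.
Numerically: ≈ 0.200000.
(Since a = 5 > μ = 1.000000, the bound 1/5 is < 1 and informative.)

P[X ≥ 5] ≤ 1/5 ≈ 0.200000.


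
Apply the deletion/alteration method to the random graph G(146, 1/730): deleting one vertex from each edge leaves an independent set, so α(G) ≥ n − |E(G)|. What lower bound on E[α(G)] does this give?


E[|E(G)|] = C(146, 2)·p = 10585 · (1/730) = 29/2.
E[α(G)] ≥ n − E[|E(G)|] = 146 − 29/2 = 263/2.
Numerically: ≈ 131.500000.
(This is only a lower bound; the true E[α(G)] may be larger.)

E[α(G)] ≥ 263/2 ≈ 131.500000.


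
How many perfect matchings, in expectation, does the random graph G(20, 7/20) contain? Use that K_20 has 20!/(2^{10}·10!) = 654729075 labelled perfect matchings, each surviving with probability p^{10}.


K_20 has 20!/(2^{10}·10!) = 654729075 labelled perfect matchings.
For each such perfect matching H, let X_H = 1 if all 10 edges of H are present in G. Then P[X_H = 1] = p^{10} = (7/20)^{10} = 282475249/10240000000000.
Summing the indicators: E[X] = Σ_H E[X_H] = 654729075 · p^{10} = 654729075 · 282475249/10240000000000 = 7397790339526587/409600000000.
Numerically: E[X] ≈ 18061.

E[X] = 654729075 · (7/20)^{10} = 7397790339526587/409600000000 ≈ 18061.


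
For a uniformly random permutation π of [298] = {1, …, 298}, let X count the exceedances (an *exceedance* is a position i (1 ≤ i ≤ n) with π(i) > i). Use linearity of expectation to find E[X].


Write X = Σ_{i=1}^{298} X_i, where X_i = 1_{π(i) > i}.
For each fixed i, π(i) is uniform over {1, …, 298} (marginal of a uniform permutation), so P[π(i) > i] = (n − i)/n. Summing: Σ_{i=1}^{298} (n − i)/n = (0 + 1 + … + 297)/298 = 298(298 − 1)/(2·298) = (298 − 1)/2.
Hence E[X] = Σ_{i=1}^{298} (298 − i)/298 = 297/2 ≈ 148.50000.

E[X] = 297/2 = 148.50000.


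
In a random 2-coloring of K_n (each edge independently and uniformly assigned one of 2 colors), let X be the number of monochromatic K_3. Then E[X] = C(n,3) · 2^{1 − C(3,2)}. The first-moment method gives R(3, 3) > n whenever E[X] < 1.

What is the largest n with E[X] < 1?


We need C(n, 3) · 2^{1 − 3} < 1, i.e. C(n, 3) < 2^{3 − 1} = 4.
Check values of n near the boundary:
  n = 3: C(3, 3) = 1; 1 < 4? YES
  n = 4: C(4, 3) = 4; 4 < 4? NO
The largest n with C(n, 3) < 4 is n = 3 (where E[X] = 1/4 ≈ 0.2500). Hence R(3, 3) > 3, i.e. R(3, 3) ≥ 4.

Largest n = 3; hence R(3, 3) > 3.


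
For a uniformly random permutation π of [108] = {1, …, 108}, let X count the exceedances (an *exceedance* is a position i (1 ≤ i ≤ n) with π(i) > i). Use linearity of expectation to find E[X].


Write X = Σ_{i=1}^{108} X_i, where X_i = 1_{π(i) > i}.
For each fixed i, π(i) is uniform over {1, …, 108} (marginal of a uniform permutation), so P[π(i) > i] = (n − i)/n. Summing: Σ_{i=1}^{108} (n − i)/n = (0 + 1 + … + 107)/108 = 108(108 − 1)/(2·108) = (108 − 1)/2.
Hence E[X] = Σ_{i=1}^{108} (108 − i)/108 = 107/2 ≈ 53.500.

E[X] = 107/2 = 53.500.


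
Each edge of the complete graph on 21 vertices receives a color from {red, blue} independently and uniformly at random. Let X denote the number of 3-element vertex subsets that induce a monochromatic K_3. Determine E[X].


Let X = Σ_S X_S over the C(21, 3) = 1330 subsets S of size 3, where X_S = 1 if the K_3 on S is monochromatic.
For a fixed S, the K_3 on S has C(3, 2) = 3 edges. P[all 3 edges red] = (1/2)^3, and likewise for blue, so P[monochromatic] = 2·(1/2)^3 = 2^{1 − 3} = 1/4.
By linearity of expectation: E[X] = C(21, 3) · 2^{1 − 3} = 1330 · 1/4 = 665/2.
Numerically: E[X] ≈ 332.50000.

E[X] = C(21,3)·2^(1−C(3,2)) = 665/2 ≈ 332.50000.


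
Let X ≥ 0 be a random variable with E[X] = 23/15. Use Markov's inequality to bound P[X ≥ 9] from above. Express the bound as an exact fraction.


μ = E[X] = 23/15, a = 9.
Markov: P[X ≥ 9] ≤ μ/a = (23/15)/9 = 23/135.
Numerically: ≈ 0.170.
(Since a = 9 > μ = 1.533, the bound 23/135 is < 1 and informative.)

P[X ≥ 9] ≤ 23/135 ≈ 0.170.


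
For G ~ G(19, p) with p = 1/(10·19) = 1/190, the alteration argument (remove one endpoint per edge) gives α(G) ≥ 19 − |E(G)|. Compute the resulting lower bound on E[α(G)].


E[|E(G)|] = C(19, 2)·p = 171 · (1/190) = 9/10.
E[α(G)] ≥ n − E[|E(G)|] = 19 − 9/10 = 181/10.
Numerically: ≈ 18.1000.
(This is only a lower bound; the true E[α(G)] may be larger.)

E[α(G)] ≥ 181/10 ≈ 18.1000.


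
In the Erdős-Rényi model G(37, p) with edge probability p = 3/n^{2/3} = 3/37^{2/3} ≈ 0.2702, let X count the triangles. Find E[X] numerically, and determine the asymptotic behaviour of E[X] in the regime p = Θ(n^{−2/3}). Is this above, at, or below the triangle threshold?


Number of potential triangles: C(37, 3) = 7770.
Each occurs with probability p³ ≈ (0.2702)³ ≈ 1.972243e-02.
By linearity: E[X] = C(37, 3)·p³ ≈ 7770 · 1.972243e-02 ≈ 153.2432.
Since α = 2/3 < 1, p = c/n^{2/3} ≫ 1/n is above the triangle threshold p ~ 1/n. Asymptotically E[X] ~ (c³/6)·n^{3(1−α)} = (3³/6)·n^{1} → ∞; triangles are abundant w.h.p.

E[X] ≈ 153.2432; in regime p = Θ(1/n^{2/3}) E[X] diverges (above the triangle threshold p ~ 1/n).


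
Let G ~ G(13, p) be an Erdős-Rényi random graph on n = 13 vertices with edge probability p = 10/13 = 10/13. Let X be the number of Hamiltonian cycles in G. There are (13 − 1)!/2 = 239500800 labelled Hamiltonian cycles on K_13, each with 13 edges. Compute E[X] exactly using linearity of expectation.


K_13 has (13 − 1)!/2 = 239500800 labelled Hamiltonian cycles.
For each such Hamiltonian cycle H, let X_H = 1 if all 13 edges of H are present in G. Then P[X_H = 1] = p^{13} = (10/13)^{13} = 10000000000000/302875106592253.
Summing the indicators: E[X] = Σ_H E[X_H] = 239500800 · p^{13} = 239500800 · 10000000000000/302875106592253 = 2395008000000000000000/302875106592253.
Numerically: E[X] ≈ 7.91e+06.

E[X] = 239500800 · (10/13)^{13} = 2395008000000000000000/302875106592253 ≈ 7.91e+06.


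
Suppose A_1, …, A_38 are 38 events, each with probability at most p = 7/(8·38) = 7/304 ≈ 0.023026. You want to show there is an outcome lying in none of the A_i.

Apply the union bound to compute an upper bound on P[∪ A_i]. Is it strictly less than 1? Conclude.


Union bound: P[∪_{i=1}^{38} A_i] ≤ Σ_i P[A_i] ≤ 38·p = 38·(7/304) = 7/8.
Numerically: 7/8 ≈ 0.875000.
Is 7/8 < 1? YES.
Since P[∪ A_i] ≤ 7/8 < 1, the complement has P[∩ A_i^c] ≥ 1 − 7/8 = 1/8 > 0, so some outcome avoids every A_i.

38·p = 7/8 ≈ 0.875000; existence CERTIFIED by the union bound.


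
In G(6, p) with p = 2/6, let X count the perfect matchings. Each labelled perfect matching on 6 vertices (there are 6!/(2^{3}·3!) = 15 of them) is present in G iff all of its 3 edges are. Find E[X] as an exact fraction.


K_6 has 6!/(2^{3}·3!) = 15 labelled perfect matchings.
For each such perfect matching H, let X_H = 1 if all 3 edges of H are present in G. Then P[X_H = 1] = p^{3} = (1/3)^{3} = 1/27.
By linearity: E[X] = Σ_H E[X_H] = 15 · p^{3} = 15 · 1/27 = 5/9.
Numerically: E[X] ≈ 0.555556.

E[X] = 15 · (1/3)^{3} = 5/9 ≈ 0.555556.


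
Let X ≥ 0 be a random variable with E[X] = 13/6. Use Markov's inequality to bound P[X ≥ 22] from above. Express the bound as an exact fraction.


μ = E[X] = 13/6, a = 22.
Markov: P[X ≥ 22] ≤ μ/a = (13/6)/22 = 13/132.
Numerically: ≈ 0.09848.
(Since a = 22 > μ = 2.16667, the bound 13/132 is < 1 and informative.)

P[X ≥ 22] ≤ 13/132 ≈ 0.09848.


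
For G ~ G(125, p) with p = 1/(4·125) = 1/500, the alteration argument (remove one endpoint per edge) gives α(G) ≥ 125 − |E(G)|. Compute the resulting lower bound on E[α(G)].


E[|E(G)|] = C(125, 2)·p = 7750 · (1/500) = 31/2.
E[α(G)] ≥ n − E[|E(G)|] = 125 − 31/2 = 219/2.
Numerically: ≈ 109.500000.
(This is only a lower bound; the true E[α(G)] may be larger.)

E[α(G)] ≥ 219/2 ≈ 109.500000.


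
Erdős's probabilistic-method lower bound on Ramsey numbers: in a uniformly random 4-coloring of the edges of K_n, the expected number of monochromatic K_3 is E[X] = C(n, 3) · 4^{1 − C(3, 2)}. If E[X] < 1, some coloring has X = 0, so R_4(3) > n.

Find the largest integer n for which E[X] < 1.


We need C(n, 3) · 4^{1 − 3} < 1, i.e. C(n, 3) < 4^{3 − 1} = 16.
Check values of n near the boundary:
  n = 3: C(3, 3) = 1; 1 < 16? YES
  n = 4: C(4, 3) = 4; 4 < 16? YES
  n = 5: C(5, 3) = 10; 10 < 16? YES
  n = 6: C(6, 3) = 20; 20 < 16? NO
  n = 7: C(7, 3) = 35; 35 < 16? NO
  n = 8: C(8, 3) = 56; 56 < 16? NO
The largest n with C(n, 3) < 16 is n = 5 (where E[X] = 5/8 ≈ 0.625). Hence R_4(3) > 5, i.e. R_4(3) ≥ 6.

Largest n = 5; hence R_4(3) > 5.


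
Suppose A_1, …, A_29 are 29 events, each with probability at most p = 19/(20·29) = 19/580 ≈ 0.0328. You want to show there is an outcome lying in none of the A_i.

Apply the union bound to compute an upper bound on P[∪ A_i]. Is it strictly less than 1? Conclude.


Union bound: P[∪_{i=1}^{29} A_i] ≤ Σ_i P[A_i] ≤ 29·p = 29·(19/580) = 19/20.
Numerically: 19/20 ≈ 0.9500.
Is 19/20 < 1? YES.
Since P[∪ A_i] ≤ 19/20 < 1, the complement has P[∩ A_i^c] ≥ 1 − 19/20 = 1/20 > 0, so some outcome avoids every A_i.

29·p = 19/20 ≈ 0.9500; existence CERTIFIED by the union bound.


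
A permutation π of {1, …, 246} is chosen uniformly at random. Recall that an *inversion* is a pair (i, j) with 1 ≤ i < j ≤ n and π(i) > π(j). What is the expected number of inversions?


Write X = Σ X_I over the C(246, 2) = 30135 pairs i < j, with X_I the indicator of one inversion.
There are 30135 indicators.
For each fixed pair i < j, the values π(i) and π(j) are two distinct elements of {1, …, 246} in uniformly random order; by symmetry P[π(i) > π(j)] = 1/2.
By linearity: E[X] = 30135 · (1/2) = C(246, 2) · (1/2) = 30135/2 = 30135/2 ≈ 15067.50000.

E[X] = 30135/2 = 15067.50000.


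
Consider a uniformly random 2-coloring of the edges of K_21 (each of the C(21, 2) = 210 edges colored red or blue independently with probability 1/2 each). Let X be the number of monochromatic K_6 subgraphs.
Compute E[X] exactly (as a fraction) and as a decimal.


Let X = Σ_S X_S over the C(21, 6) = 54264 subsets S of size 6, where X_S = 1 if the K_6 on S is monochromatic.
For a fixed S, the K_6 on S has C(6, 2) = 15 edges. P[all 15 edges red] = (1/2)^15, and likewise for blue, so P[monochromatic] = 2·(1/2)^15 = 2^{1 − 15} = 1/16384.
Summing: E[X] = C(21, 6) · 2^{1 − 15} = 54264 · 1/16384 = 6783/2048.
Numerically: E[X] ≈ 3.312.

E[X] = C(21,6)·2^(1−C(6,2)) = 6783/2048 ≈ 3.312.


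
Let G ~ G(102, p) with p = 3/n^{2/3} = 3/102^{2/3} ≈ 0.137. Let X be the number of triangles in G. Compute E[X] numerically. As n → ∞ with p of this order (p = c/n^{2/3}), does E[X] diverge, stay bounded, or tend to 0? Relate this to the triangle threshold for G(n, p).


Number of potential triangles: C(102, 3) = 171700.
Each occurs with probability p³ ≈ (0.137)³ ≈ 2.59516e-03.
By linearity: E[X] = C(102, 3)·p³ ≈ 171700 · 2.59516e-03 ≈ 445.588.
Since α = 2/3 < 1, p = c/n^{2/3} ≫ 1/n is above the triangle threshold p ~ 1/n. Asymptotically E[X] ~ (c³/6)·n^{3(1−α)} = (3³/6)·n^{1} → ∞; triangles are abundant w.h.p.

E[X] ≈ 445.588; in regime p = Θ(1/n^{2/3}) E[X] diverges (above the triangle threshold p ~ 1/n).


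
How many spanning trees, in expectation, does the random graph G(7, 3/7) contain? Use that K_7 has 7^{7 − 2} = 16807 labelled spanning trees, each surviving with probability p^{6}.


K_7 has 7^{7 − 2} = 16807 labelled spanning trees.
For each such spanning tree H, let X_H = 1 if all 6 edges of H are present in G. Then P[X_H = 1] = p^{6} = (3/7)^{6} = 729/117649.
Summing the indicators: E[X] = Σ_H E[X_H] = 16807 · p^{6} = 16807 · 729/117649 = 729/7.
Numerically: E[X] ≈ 104.1.

E[X] = 16807 · (3/7)^{6} = 729/7 ≈ 104.1.


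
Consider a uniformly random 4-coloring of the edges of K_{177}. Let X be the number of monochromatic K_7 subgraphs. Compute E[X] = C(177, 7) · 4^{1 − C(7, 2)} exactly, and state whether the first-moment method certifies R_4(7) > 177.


E[X] = C(177, 7) · 4^{1 − 21} = 957664425960 · 4^{−20} = 957664425960/1099511627776.
As a reduced fraction: E[X] = 119708053245/137438953472 ≈ 0.8710.
Is E[X] < 1? YES.
Since E[X] < 1, there exists a 4-coloring of K_{177} with no monochromatic K_7; hence R_4(7) > 177.

E[X] = 119708053245/137438953472 ≈ 0.8710; E[X] < 1, so R_4(7) > 177.


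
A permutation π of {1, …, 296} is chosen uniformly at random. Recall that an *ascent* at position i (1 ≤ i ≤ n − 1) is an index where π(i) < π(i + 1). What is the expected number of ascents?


Write X = Σ X_I over i = 1, …, 295, with X_I the indicator of one ascent.
There are 295 indicators.
For each fixed i, the pair (π(i), π(i+1)) is a uniformly random ordered pair of distinct values from {1, …, 296}; by symmetry P[π(i) < π(i+1)] = 1/2.
By linearity: E[X] = 295 · (1/2) = (296 − 1) · (1/2) = 295/2 ≈ 147.500.

E[X] = 295/2 = 147.500.


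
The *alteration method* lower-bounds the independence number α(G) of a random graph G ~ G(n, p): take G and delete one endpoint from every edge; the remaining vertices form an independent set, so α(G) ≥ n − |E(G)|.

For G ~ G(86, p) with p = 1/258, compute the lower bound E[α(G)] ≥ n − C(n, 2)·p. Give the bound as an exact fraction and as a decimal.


E[|E(G)|] = C(86, 2)·p = 3655 · (1/258) = 85/6.
E[α(G)] ≥ n − E[|E(G)|] = 86 − 85/6 = 431/6.
Numerically: ≈ 71.833.
(This is only a lower bound; the true E[α(G)] may be larger.)

E[α(G)] ≥ 431/6 ≈ 71.833.


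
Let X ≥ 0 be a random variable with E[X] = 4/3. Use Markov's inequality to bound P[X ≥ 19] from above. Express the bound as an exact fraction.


μ = E[X] = 4/3, a = 19.
Markov: P[X ≥ 19] ≤ μ/a = (4/3)/19 = 4/57.
Numerically: ≈ 0.070175.
(Since a = 19 > μ = 1.333333, the bound 4/57 is < 1 and informative.)

P[X ≥ 19] ≤ 4/57 ≈ 0.070175.


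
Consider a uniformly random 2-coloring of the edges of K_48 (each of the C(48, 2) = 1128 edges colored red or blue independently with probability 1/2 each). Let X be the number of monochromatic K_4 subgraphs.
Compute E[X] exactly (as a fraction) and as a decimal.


Let X = Σ_S X_S over the C(48, 4) = 194580 subsets S of size 4, where X_S = 1 if the K_4 on S is monochromatic.
For a fixed S, the K_4 on S has C(4, 2) = 6 edges. P[all 6 edges red] = (1/2)^6, and likewise for blue, so P[monochromatic] = 2·(1/2)^6 = 2^{1 − 6} = 1/32.
Summing: E[X] = C(48, 4) · 2^{1 − 6} = 194580 · 1/32 = 48645/8.
Numerically: E[X] ≈ 6080.625000.

E[X] = C(48,4)·2^(1−C(4,2)) = 48645/8 ≈ 6080.625000.
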